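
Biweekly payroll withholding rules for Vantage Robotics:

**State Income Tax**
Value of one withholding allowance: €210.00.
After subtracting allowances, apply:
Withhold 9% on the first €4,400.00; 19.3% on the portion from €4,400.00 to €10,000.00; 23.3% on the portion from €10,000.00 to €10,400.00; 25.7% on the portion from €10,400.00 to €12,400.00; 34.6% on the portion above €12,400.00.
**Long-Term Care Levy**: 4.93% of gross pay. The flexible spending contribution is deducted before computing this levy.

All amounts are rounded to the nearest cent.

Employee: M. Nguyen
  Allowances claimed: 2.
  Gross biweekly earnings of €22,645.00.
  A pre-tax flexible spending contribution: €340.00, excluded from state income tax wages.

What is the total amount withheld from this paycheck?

State Income Tax: taxable = €22,645.00 − €340.00 − 2×€210.00 = €21,885.00
  €2,084.00 + 34.6% × (€21,885.00 − €12,400.00) = €2,084.00 + 34.6% × €9,485.00 = €5,365.81
Long-Term Care Levy: 4.93% × €22,305.00 = €1,099.64
Total: €5,365.81 + €1,099.64 = €6,465.45

€6,465.45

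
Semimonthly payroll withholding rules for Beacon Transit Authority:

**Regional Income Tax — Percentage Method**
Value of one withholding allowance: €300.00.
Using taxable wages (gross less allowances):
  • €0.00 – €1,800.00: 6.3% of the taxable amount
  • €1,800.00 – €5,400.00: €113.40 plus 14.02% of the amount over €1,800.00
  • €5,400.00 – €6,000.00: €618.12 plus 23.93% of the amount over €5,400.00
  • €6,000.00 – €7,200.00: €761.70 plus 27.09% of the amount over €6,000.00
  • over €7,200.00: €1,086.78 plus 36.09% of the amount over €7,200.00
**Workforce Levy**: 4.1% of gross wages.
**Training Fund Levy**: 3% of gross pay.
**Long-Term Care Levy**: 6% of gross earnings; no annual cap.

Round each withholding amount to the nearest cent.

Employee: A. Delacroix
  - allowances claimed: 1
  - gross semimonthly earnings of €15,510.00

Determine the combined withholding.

Regional Income Tax: taxable = €15,510.00 − 1×€300.00 = €15,210.00
  €1,086.78 + 36.09% × (€15,210.00 − €7,200.00) = €1,086.78 + 36.09% × €8,010.00 = €3,977.59
Workforce Levy: 4.1% × €15,510.00 = €635.91
Training Fund Levy: 3% × €15,510.00 = €465.30
Long-Term Care Levy: 6% × €15,510.00 = €930.60
Total: €3,977.59 + €635.91 + €465.30 + €930.60 = €6,009.40

€6,009.40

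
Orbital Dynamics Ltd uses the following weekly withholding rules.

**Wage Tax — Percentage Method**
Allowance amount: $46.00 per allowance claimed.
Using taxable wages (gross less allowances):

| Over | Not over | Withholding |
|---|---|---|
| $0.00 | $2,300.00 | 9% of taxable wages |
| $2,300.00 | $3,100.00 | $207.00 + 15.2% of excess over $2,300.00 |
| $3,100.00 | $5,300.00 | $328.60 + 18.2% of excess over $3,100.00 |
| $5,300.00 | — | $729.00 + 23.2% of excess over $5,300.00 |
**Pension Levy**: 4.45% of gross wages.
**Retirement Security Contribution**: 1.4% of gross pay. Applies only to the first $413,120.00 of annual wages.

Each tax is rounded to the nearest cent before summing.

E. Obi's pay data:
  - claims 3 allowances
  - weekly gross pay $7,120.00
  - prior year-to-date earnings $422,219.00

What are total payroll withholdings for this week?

Wage Tax: taxable = $7,120.00 − 3×$46.00 = $6,982.00
  $729.00 + 23.2% × ($6,982.00 − $5,300.00) = $729.00 + 23.2% × $1,682.00 = $1,119.22
Pension Levy: 4.45% × $7,120.00 = $316.84
Retirement Security Contribution: YTD $422,219.00 ≥ cap $413,120.00 → $0.00
Total: $1,119.22 + $316.84 + $0.00 = $1,436.06

$1,436.06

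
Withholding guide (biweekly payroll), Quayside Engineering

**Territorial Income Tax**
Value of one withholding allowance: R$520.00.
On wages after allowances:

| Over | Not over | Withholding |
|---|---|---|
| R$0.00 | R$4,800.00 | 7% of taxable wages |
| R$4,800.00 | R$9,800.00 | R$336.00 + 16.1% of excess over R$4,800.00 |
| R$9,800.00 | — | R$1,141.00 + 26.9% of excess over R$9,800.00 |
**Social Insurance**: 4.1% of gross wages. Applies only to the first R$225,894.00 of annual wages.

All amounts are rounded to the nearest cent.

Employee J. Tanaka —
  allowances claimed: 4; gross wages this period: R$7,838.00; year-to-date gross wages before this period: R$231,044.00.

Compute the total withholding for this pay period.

Territorial Income Tax: taxable = R$7,838.00 − 4×R$520.00 = R$5,758.00
  R$336.00 + 16.1% × (R$5,758.00 − R$4,800.00) = R$336.00 + 16.1% × R$958.00 = R$490.24
Social Insurance: YTD R$231,044.00 ≥ cap R$225,894.00 → R$0.00
Total: R$490.24 + R$0.00 = R$490.24

R$490.24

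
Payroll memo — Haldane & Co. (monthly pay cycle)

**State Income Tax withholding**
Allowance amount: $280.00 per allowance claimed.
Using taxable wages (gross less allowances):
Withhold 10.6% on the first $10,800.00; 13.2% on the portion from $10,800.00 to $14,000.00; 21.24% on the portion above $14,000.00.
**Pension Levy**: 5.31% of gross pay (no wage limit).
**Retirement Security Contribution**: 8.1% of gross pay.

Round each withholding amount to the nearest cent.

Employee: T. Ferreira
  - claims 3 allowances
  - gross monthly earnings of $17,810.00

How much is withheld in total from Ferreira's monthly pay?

$4,586.35

State Income Tax: taxable = $17,810.00 − 3×$280.00 = $16,970.00
  $1,567.20 + 21.24% × ($16,970.00 − $14,000.00) = $1,567.20 + 21.24% × $2,970.00 = $2,198.03
Pension Levy: 5.31% × $17,810.00 = $945.71
Retirement Security Contribution: 8.1% × $17,810.00 = $1,442.61
Total: $2,198.03 + $945.71 + $1,442.61 = $4,586.35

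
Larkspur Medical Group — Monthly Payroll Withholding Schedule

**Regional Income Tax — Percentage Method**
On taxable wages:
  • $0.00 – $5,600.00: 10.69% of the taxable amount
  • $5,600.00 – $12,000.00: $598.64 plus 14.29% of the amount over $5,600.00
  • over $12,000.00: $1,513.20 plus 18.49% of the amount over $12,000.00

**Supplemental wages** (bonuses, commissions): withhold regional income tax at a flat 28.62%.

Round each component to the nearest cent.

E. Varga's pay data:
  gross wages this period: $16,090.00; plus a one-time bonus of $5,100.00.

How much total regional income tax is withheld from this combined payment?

$3,729.06

Regional Income Tax: taxable = $16,090.00
  $1,513.20 + 18.49% × ($16,090.00 − $12,000.00) = $1,513.20 + 18.49% × $4,090.00 = $2,269.44
Supplemental (28.62% flat on bonus): 28.62% × $5,100.00 = $1,459.62
Total regional income tax: $2,269.44 + $1,459.62 = $3,729.06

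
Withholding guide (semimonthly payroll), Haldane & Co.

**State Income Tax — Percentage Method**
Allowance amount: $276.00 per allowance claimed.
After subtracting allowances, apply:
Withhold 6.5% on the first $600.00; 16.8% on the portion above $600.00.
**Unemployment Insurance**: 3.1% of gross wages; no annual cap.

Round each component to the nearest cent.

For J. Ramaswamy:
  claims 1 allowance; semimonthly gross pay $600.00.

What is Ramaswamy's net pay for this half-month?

$560.34

State Income Tax: taxable = $600.00 − 1×$276.00 = $324.00
  6.5% × $324.00 = $21.06
Unemployment Insurance: 3.1% × $600.00 = $18.60
Total withheld: $21.06 + $18.60 = $39.66
Net pay: $600.00 − $39.66 = $560.34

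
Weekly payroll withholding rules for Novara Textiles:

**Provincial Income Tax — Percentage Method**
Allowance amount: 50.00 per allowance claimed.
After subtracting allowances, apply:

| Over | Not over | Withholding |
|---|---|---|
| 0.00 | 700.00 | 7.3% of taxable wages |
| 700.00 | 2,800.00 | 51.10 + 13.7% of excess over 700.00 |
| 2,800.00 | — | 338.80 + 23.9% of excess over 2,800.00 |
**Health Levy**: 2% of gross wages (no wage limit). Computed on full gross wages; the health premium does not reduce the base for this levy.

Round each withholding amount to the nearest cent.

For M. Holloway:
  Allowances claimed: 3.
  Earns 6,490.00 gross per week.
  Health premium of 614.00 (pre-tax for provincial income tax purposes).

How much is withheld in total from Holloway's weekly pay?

Provincial Income Tax: taxable = 6,490.00 − 614.00 − 3×50.00 = 5,726.00
  338.80 + 23.9% × (5,726.00 − 2,800.00) = 338.80 + 23.9% × 2,926.00 = 1,038.11
Health Levy: 2% × 6,490.00 = 129.80
Total: 1,038.11 + 129.80 = 1,167.91

1,167.91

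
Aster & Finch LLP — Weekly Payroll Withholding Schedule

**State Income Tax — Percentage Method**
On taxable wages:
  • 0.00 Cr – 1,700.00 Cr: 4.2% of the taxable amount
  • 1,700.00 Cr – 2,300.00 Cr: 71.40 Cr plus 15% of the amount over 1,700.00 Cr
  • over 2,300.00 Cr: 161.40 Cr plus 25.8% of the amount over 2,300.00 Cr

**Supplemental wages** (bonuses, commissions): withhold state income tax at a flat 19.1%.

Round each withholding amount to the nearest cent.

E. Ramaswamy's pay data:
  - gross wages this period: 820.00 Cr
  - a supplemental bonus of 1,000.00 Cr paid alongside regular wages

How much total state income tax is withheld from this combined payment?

State Income Tax: taxable = 820.00 Cr
  4.2% × 820.00 Cr = 34.44 Cr
Supplemental (19.1% flat on bonus): 19.1% × 1,000.00 Cr = 191.00 Cr
Total state income tax: 34.44 Cr + 191.00 Cr = 225.44 Cr

225.44 Cr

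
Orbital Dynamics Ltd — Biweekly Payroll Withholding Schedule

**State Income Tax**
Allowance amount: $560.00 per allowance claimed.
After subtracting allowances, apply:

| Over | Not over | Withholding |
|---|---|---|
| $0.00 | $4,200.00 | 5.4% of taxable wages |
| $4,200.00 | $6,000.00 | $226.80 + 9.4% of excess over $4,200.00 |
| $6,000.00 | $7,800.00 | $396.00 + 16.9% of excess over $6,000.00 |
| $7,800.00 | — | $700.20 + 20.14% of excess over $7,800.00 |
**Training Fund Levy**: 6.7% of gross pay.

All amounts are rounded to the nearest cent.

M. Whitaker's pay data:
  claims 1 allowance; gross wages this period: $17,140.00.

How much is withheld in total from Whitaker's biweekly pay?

State Income Tax: taxable = $17,140.00 − 1×$560.00 = $16,580.00
  $700.20 + 20.14% × ($16,580.00 − $7,800.00) = $700.20 + 20.14% × $8,780.00 = $2,468.49
Training Fund Levy: 6.7% × $17,140.00 = $1,148.38
Total: $2,468.49 + $1,148.38 = $3,616.87

$3,616.87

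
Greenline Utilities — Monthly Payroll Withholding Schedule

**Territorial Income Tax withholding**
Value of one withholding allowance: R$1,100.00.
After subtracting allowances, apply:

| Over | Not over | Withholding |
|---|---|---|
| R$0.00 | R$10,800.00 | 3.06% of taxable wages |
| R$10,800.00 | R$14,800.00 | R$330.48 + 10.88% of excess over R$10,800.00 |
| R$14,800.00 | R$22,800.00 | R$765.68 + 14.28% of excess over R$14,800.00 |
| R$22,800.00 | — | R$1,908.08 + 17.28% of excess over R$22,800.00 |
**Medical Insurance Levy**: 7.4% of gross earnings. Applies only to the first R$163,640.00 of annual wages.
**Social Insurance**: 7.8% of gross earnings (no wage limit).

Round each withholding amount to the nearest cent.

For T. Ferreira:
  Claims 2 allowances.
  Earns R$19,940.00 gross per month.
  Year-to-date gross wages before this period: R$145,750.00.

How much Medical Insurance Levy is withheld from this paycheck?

R$1,323.86

Medical Insurance Levy: cap R$163,640.00 − YTD R$145,750.00 = R$17,890.00 subject; 7.4% × R$17,890.00 = R$1,323.86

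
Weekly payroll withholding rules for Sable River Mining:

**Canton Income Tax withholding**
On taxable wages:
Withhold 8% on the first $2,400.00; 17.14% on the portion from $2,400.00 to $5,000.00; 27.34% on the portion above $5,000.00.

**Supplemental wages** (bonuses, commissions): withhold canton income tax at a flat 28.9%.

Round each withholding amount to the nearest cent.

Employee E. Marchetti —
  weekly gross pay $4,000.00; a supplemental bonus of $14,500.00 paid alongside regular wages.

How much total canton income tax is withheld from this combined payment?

Canton Income Tax: taxable = $4,000.00
  $192.00 + 17.14% × ($4,000.00 − $2,400.00) = $192.00 + 17.14% × $1,600.00 = $466.24
Supplemental (28.9% flat on bonus): 28.9% × $14,500.00 = $4,190.50
Total canton income tax: $466.24 + $4,190.50 = $4,656.74

$4,656.74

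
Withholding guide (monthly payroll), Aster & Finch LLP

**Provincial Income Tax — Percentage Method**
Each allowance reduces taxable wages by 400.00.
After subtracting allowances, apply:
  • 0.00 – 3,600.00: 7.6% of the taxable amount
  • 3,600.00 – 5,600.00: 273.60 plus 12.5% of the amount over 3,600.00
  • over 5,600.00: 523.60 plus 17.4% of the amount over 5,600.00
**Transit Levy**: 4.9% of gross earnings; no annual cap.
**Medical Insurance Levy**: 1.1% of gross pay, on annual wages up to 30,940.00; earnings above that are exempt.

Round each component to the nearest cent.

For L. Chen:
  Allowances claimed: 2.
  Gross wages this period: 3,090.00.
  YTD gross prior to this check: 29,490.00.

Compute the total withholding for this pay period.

341.40

Provincial Income Tax: taxable = 3,090.00 − 2×400.00 = 2,290.00
  7.6% × 2,290.00 = 174.04
Transit Levy: 4.9% × 3,090.00 = 151.41
Medical Insurance Levy: cap 30,940.00 − YTD 29,490.00 = 1,450.00 subject; 1.1% × 1,450.00 = 15.95
Total: 174.04 + 151.41 + 15.95 = 341.40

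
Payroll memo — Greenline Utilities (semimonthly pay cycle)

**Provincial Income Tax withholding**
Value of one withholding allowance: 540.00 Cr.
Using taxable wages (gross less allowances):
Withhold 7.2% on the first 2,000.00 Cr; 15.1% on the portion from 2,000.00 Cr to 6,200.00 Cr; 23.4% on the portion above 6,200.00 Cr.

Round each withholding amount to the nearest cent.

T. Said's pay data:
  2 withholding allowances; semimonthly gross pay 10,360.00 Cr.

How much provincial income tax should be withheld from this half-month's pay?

Provincial Income Tax: taxable = 10,360.00 Cr − 2×540.00 Cr = 9,280.00 Cr
  778.20 Cr + 23.4% × (9,280.00 Cr − 6,200.00 Cr) = 778.20 Cr + 23.4% × 3,080.00 Cr = 1,498.92 Cr

1,498.92 Cr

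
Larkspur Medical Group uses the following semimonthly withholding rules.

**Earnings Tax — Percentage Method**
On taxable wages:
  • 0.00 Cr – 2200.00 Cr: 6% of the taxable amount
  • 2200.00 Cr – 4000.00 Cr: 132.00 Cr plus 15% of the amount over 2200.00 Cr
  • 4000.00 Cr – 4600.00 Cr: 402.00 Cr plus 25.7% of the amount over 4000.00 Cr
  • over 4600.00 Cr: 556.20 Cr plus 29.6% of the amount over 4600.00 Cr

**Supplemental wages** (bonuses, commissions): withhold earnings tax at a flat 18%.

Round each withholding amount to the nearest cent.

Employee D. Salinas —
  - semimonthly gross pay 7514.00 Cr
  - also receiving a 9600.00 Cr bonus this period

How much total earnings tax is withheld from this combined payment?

3146.74 Cr

Earnings Tax: taxable = 7514.00 Cr
  556.20 Cr + 29.6% × (7514.00 Cr − 4600.00 Cr) = 556.20 Cr + 29.6% × 2914.00 Cr = 1418.74 Cr
Supplemental (18% flat on bonus): 18% × 9600.00 Cr = 1728.00 Cr
Total earnings tax: 1418.74 Cr + 1728.00 Cr = 3146.74 Cr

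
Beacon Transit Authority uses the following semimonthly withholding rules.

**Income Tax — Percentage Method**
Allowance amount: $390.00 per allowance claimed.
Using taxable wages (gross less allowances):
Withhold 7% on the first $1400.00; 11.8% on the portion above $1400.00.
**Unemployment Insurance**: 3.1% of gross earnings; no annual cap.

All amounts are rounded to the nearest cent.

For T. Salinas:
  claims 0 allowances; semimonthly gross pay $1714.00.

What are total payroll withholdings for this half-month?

Income Tax: taxable = $1714.00
  $98.00 + 11.8% × ($1714.00 − $1400.00) = $98.00 + 11.8% × $314.00 = $135.05
Unemployment Insurance: 3.1% × $1714.00 = $53.13
Total: $135.05 + $53.13 = $188.18

$188.18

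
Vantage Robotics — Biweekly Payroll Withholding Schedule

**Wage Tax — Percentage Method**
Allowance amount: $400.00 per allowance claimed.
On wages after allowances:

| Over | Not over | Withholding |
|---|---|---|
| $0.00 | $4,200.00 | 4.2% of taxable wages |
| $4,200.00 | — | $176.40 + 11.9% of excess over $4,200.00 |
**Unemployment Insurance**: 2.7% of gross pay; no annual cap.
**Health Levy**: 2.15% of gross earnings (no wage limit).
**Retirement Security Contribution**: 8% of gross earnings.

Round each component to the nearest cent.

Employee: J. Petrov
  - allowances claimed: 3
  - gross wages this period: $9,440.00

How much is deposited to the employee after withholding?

Wage Tax: taxable = $9,440.00 − 3×$400.00 = $8,240.00
  $176.40 + 11.9% × ($8,240.00 − $4,200.00) = $176.40 + 11.9% × $4,040.00 = $657.16
Unemployment Insurance: 2.7% × $9,440.00 = $254.88
Health Levy: 2.15% × $9,440.00 = $202.96
Retirement Security Contribution: 8% × $9,440.00 = $755.20
Total withheld: $657.16 + $254.88 + $202.96 + $755.20 = $1,870.20
Net pay: $9,440.00 − $1,870.20 = $7,569.80

$7,569.80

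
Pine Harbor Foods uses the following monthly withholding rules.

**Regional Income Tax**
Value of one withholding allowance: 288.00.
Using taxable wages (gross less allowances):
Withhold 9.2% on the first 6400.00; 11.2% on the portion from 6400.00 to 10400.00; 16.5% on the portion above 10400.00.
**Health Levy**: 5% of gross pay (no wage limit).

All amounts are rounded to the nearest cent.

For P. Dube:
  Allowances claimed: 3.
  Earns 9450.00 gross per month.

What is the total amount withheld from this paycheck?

Regional Income Tax: taxable = 9450.00 − 3×288.00 = 8586.00
  588.80 + 11.2% × (8586.00 − 6400.00) = 588.80 + 11.2% × 2186.00 = 833.63
Health Levy: 5% × 9450.00 = 472.50
Total: 833.63 + 472.50 = 1306.13

1306.13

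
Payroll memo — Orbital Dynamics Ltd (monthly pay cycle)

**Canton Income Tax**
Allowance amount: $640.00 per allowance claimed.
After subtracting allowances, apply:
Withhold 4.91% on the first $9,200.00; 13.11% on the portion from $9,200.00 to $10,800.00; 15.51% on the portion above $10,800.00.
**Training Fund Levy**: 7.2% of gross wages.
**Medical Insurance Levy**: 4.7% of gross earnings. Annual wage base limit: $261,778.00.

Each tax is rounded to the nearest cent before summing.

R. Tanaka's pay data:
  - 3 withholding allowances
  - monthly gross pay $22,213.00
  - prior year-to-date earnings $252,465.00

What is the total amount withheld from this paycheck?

$4,170.89

Canton Income Tax: taxable = $22,213.00 − 3×$640.00 = $20,293.00
  $661.48 + 15.51% × ($20,293.00 − $10,800.00) = $661.48 + 15.51% × $9,493.00 = $2,133.84
Training Fund Levy: 7.2% × $22,213.00 = $1,599.34
Medical Insurance Levy: cap $261,778.00 − YTD $252,465.00 = $9,313.00 subject; 4.7% × $9,313.00 = $437.71
Total: $2,133.84 + $1,599.34 + $437.71 = $4,170.89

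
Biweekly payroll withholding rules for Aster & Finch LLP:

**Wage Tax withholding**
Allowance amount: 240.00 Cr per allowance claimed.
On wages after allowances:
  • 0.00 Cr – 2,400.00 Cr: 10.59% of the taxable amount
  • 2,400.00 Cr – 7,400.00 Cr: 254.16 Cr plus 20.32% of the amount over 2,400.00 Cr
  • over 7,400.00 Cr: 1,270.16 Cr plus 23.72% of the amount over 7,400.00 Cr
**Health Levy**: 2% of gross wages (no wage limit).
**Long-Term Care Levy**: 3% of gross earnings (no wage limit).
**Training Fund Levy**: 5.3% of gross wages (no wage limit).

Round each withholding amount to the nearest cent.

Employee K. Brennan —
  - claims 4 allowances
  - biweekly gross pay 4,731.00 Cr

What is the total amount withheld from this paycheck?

1,020.04 Cr

Wage Tax: taxable = 4,731.00 Cr − 4×240.00 Cr = 3,771.00 Cr
  254.16 Cr + 20.32% × (3,771.00 Cr − 2,400.00 Cr) = 254.16 Cr + 20.32% × 1,371.00 Cr = 532.75 Cr
Health Levy: 2% × 4,731.00 Cr = 94.62 Cr
Long-Term Care Levy: 3% × 4,731.00 Cr = 141.93 Cr
Training Fund Levy: 5.3% × 4,731.00 Cr = 250.74 Cr
Total: 532.75 Cr + 94.62 Cr + 141.93 Cr + 250.74 Cr = 1,020.04 Cr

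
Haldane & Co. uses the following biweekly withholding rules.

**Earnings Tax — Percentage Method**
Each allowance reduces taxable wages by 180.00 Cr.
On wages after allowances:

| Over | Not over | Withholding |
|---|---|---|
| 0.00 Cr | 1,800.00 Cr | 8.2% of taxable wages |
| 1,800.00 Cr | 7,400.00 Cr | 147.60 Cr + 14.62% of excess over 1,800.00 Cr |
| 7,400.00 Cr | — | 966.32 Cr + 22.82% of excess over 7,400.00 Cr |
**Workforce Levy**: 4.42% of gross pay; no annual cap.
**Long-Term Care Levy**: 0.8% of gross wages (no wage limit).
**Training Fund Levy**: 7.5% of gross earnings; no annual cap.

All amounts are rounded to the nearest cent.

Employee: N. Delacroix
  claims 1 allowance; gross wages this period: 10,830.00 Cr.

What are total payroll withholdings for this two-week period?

Earnings Tax: taxable = 10,830.00 Cr − 1×180.00 Cr = 10,650.00 Cr
  966.32 Cr + 22.82% × (10,650.00 Cr − 7,400.00 Cr) = 966.32 Cr + 22.82% × 3,250.00 Cr = 1,707.97 Cr
Workforce Levy: 4.42% × 10,830.00 Cr = 478.69 Cr
Long-Term Care Levy: 0.8% × 10,830.00 Cr = 86.64 Cr
Training Fund Levy: 7.5% × 10,830.00 Cr = 812.25 Cr
Total: 1,707.97 Cr + 478.69 Cr + 86.64 Cr + 812.25 Cr = 3,085.55 Cr

3,085.55 Cr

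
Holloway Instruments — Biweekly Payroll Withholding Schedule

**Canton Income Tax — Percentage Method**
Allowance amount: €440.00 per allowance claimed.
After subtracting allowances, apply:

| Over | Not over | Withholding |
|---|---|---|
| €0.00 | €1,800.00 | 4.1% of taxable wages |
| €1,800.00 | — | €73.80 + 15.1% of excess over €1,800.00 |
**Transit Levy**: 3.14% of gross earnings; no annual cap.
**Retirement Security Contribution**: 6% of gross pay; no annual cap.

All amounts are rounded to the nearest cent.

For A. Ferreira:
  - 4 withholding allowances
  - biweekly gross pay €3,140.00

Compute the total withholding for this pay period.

€343.58

Canton Income Tax: taxable = €3,140.00 − 4×€440.00 = €1,380.00
  4.1% × €1,380.00 = €56.58
Transit Levy: 3.14% × €3,140.00 = €98.60
Retirement Security Contribution: 6% × €3,140.00 = €188.40
Total: €56.58 + €98.60 + €188.40 = €343.58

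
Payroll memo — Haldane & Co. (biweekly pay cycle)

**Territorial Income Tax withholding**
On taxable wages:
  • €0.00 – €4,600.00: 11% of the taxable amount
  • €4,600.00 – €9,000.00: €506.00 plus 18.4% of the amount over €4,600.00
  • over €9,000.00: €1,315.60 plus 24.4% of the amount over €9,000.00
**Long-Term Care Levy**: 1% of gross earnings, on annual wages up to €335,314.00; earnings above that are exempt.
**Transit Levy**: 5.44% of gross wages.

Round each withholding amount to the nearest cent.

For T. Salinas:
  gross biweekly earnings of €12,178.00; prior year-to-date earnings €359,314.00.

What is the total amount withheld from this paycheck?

€2,753.51

Territorial Income Tax: taxable = €12,178.00
  €1,315.60 + 24.4% × (€12,178.00 − €9,000.00) = €1,315.60 + 24.4% × €3,178.00 = €2,091.03
Long-Term Care Levy: YTD €359,314.00 ≥ cap €335,314.00 → €0.00
Transit Levy: 5.44% × €12,178.00 = €662.48
Total: €2,091.03 + €0.00 + €662.48 = €2,753.51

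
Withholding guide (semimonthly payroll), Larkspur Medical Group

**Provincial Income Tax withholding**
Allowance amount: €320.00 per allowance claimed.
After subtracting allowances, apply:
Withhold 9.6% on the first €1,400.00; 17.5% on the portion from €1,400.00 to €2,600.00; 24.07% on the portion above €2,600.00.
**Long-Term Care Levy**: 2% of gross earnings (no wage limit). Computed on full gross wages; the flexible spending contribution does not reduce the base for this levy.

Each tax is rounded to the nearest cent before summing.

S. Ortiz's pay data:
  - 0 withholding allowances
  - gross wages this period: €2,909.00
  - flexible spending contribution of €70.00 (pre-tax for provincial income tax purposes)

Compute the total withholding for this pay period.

Provincial Income Tax: taxable = €2,909.00 − €70.00 = €2,839.00
  €344.40 + 24.07% × (€2,839.00 − €2,600.00) = €344.40 + 24.07% × €239.00 = €401.93
Long-Term Care Levy: 2% × €2,909.00 = €58.18
Total: €401.93 + €58.18 = €460.11

€460.11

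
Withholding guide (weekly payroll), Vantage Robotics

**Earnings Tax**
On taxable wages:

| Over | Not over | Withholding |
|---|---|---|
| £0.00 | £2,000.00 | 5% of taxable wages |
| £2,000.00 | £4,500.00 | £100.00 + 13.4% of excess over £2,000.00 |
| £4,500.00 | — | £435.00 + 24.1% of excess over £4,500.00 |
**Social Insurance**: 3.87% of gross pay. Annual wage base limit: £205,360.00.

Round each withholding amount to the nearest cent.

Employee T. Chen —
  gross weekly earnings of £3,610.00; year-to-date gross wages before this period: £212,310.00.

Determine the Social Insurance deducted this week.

£0.00

Social Insurance: YTD £212,310.00 ≥ cap £205,360.00 → £0.00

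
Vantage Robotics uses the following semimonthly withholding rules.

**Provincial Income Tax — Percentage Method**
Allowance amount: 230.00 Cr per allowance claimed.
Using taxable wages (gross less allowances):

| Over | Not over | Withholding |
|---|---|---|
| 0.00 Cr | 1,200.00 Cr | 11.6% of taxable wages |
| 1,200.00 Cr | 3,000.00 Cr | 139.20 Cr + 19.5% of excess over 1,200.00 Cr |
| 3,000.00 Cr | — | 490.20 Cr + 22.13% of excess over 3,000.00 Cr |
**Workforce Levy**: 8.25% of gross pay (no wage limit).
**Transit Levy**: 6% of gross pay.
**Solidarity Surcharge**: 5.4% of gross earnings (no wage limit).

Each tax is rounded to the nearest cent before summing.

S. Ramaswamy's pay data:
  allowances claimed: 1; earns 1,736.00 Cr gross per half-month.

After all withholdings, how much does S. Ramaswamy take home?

Provincial Income Tax: taxable = 1,736.00 Cr − 1×230.00 Cr = 1,506.00 Cr
  139.20 Cr + 19.5% × (1,506.00 Cr − 1,200.00 Cr) = 139.20 Cr + 19.5% × 306.00 Cr = 198.87 Cr
Workforce Levy: 8.25% × 1,736.00 Cr = 143.22 Cr
Transit Levy: 6% × 1,736.00 Cr = 104.16 Cr
Solidarity Surcharge: 5.4% × 1,736.00 Cr = 93.74 Cr
Total withheld: 198.87 Cr + 143.22 Cr + 104.16 Cr + 93.74 Cr = 539.99 Cr
Net pay: 1,736.00 Cr − 539.99 Cr = 1,196.01 Cr

1,196.01 Cr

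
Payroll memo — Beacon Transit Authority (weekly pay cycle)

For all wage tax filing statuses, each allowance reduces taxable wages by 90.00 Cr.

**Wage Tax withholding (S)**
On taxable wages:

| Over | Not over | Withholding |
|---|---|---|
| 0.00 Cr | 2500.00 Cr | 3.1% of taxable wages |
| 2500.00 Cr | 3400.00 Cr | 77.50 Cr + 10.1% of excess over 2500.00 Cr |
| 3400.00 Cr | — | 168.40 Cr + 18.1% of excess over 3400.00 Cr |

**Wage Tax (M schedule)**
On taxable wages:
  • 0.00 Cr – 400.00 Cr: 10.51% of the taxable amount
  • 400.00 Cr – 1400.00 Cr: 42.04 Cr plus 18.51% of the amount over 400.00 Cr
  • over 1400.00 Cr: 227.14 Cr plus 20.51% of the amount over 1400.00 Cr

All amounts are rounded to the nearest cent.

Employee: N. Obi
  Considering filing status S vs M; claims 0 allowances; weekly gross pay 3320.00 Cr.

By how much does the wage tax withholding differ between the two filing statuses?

460.61 Cr

Wage Tax (S): taxable = 3320.00 Cr
  77.50 Cr + 10.1% × (3320.00 Cr − 2500.00 Cr) = 77.50 Cr + 10.1% × 820.00 Cr = 160.32 Cr
Wage Tax (M): taxable = 3320.00 Cr
  227.14 Cr + 20.51% × (3320.00 Cr − 1400.00 Cr) = 227.14 Cr + 20.51% × 1920.00 Cr = 620.93 Cr
Difference: |160.32 Cr − 620.93 Cr| = 460.61 Cr (higher under M)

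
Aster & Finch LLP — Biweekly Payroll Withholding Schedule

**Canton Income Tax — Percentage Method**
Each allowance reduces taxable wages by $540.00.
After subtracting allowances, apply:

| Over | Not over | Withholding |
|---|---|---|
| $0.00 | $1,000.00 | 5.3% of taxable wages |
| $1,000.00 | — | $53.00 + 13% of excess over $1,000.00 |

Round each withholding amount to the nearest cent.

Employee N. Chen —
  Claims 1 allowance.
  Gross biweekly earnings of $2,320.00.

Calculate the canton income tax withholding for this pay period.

Canton Income Tax: taxable = $2,320.00 − 1×$540.00 = $1,780.00
  $53.00 + 13% × ($1,780.00 − $1,000.00) = $53.00 + 13% × $780.00 = $154.40

$154.40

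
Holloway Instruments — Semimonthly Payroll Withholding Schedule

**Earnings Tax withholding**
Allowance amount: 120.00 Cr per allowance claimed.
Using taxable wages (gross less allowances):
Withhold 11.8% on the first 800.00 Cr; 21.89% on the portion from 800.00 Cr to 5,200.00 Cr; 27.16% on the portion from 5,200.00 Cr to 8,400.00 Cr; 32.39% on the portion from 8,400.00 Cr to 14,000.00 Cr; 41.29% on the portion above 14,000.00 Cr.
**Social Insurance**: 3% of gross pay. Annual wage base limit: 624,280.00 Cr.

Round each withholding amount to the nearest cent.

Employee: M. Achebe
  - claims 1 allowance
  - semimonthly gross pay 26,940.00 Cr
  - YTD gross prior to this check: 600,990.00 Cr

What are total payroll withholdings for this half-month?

9,732.60 Cr

Earnings Tax: taxable = 26,940.00 Cr − 1×120.00 Cr = 26,820.00 Cr
  3,740.52 Cr + 41.29% × (26,820.00 Cr − 14,000.00 Cr) = 3,740.52 Cr + 41.29% × 12,820.00 Cr = 9,033.90 Cr
Social Insurance: cap 624,280.00 Cr − YTD 600,990.00 Cr = 23,290.00 Cr subject; 3% × 23,290.00 Cr = 698.70 Cr
Total: 9,033.90 Cr + 698.70 Cr = 9,732.60 Cr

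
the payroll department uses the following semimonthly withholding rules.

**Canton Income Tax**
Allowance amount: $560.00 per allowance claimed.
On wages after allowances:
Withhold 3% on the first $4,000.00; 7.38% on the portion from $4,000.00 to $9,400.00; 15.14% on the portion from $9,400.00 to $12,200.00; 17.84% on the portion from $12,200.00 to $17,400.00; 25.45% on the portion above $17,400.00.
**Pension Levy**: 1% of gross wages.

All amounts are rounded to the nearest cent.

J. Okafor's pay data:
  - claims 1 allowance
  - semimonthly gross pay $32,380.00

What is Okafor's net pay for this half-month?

Canton Income Tax: taxable = $32,380.00 − 1×$560.00 = $31,820.00
  $1,870.12 + 25.45% × ($31,820.00 − $17,400.00) = $1,870.12 + 25.45% × $14,420.00 = $5,540.01
Pension Levy: 1% × $32,380.00 = $323.80
Total withheld: $5,540.01 + $323.80 = $5,863.81
Net pay: $32,380.00 − $5,863.81 = $26,516.19

$26,516.19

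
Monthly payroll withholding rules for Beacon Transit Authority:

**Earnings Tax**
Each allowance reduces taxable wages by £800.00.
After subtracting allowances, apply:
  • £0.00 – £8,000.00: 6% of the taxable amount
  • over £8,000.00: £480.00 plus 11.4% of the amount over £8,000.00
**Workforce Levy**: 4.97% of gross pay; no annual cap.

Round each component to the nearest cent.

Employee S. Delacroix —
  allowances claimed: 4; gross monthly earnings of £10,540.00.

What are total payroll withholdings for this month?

£964.24

Earnings Tax: taxable = £10,540.00 − 4×£800.00 = £7,340.00
  6% × £7,340.00 = £440.40
Workforce Levy: 4.97% × £10,540.00 = £523.84
Total: £440.40 + £523.84 = £964.24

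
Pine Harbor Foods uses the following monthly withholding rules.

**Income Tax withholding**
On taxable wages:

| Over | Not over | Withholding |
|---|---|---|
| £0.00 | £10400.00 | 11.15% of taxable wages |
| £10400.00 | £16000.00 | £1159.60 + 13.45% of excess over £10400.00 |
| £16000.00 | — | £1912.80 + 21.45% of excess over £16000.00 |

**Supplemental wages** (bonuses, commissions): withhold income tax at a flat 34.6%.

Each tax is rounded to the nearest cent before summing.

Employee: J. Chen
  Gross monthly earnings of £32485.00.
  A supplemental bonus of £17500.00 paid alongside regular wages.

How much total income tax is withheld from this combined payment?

Income Tax: taxable = £32485.00
  £1912.80 + 21.45% × (£32485.00 − £16000.00) = £1912.80 + 21.45% × £16485.00 = £5448.83
Supplemental (34.6% flat on bonus): 34.6% × £17500.00 = £6055.00
Total income tax: £5448.83 + £6055.00 = £11503.83

£11503.83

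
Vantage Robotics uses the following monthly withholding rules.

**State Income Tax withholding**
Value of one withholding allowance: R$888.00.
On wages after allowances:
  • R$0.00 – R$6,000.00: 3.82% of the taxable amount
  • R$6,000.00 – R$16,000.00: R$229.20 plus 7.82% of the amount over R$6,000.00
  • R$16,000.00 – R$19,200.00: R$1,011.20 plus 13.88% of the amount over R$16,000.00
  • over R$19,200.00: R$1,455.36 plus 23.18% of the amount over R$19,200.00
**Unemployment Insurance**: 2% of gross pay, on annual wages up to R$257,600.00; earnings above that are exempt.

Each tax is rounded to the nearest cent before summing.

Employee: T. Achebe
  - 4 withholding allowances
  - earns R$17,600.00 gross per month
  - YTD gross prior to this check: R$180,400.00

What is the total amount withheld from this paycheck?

R$1,210.55

State Income Tax: taxable = R$17,600.00 − 4×R$888.00 = R$14,048.00
  R$229.20 + 7.82% × (R$14,048.00 − R$6,000.00) = R$229.20 + 7.82% × R$8,048.00 = R$858.55
Unemployment Insurance: 2% × R$17,600.00 = R$352.00
Total: R$858.55 + R$352.00 = R$1,210.55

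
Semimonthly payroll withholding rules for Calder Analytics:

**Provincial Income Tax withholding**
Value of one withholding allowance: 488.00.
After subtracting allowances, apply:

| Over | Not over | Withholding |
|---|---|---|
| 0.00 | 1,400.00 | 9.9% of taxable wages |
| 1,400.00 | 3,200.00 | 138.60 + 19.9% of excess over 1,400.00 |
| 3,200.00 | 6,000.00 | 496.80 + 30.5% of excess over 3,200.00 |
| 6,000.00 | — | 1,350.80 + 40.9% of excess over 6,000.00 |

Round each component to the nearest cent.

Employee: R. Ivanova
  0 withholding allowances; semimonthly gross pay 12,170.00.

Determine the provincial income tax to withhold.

Provincial Income Tax: taxable = 12,170.00
  1,350.80 + 40.9% × (12,170.00 − 6,000.00) = 1,350.80 + 40.9% × 6,170.00 = 3,874.33

3,874.33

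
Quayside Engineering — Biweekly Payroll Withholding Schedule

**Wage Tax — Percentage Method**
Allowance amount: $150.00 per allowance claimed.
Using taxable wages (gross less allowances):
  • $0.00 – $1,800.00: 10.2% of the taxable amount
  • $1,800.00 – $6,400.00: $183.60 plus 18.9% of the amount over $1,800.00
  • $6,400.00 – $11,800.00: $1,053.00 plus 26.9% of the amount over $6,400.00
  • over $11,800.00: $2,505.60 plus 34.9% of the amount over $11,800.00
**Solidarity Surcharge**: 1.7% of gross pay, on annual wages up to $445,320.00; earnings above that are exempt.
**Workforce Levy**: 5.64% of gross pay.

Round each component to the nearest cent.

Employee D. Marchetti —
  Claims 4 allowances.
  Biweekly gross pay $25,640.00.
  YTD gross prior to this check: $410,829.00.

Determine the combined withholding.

$9,008.34

Wage Tax: taxable = $25,640.00 − 4×$150.00 = $25,040.00
  $2,505.60 + 34.9% × ($25,040.00 − $11,800.00) = $2,505.60 + 34.9% × $13,240.00 = $7,126.36
Solidarity Surcharge: 1.7% × $25,640.00 = $435.88
Workforce Levy: 5.64% × $25,640.00 = $1,446.10
Total: $7,126.36 + $435.88 + $1,446.10 = $9,008.34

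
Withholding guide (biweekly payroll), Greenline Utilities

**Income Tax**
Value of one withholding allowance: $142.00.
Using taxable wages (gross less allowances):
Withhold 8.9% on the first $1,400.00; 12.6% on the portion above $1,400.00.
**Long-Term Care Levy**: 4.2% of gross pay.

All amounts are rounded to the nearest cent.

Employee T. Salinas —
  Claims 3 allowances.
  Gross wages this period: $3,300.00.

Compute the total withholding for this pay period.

$448.92

Income Tax: taxable = $3,300.00 − 3×$142.00 = $2,874.00
  $124.60 + 12.6% × ($2,874.00 − $1,400.00) = $124.60 + 12.6% × $1,474.00 = $310.32
Long-Term Care Levy: 4.2% × $3,300.00 = $138.60
Total: $310.32 + $138.60 = $448.92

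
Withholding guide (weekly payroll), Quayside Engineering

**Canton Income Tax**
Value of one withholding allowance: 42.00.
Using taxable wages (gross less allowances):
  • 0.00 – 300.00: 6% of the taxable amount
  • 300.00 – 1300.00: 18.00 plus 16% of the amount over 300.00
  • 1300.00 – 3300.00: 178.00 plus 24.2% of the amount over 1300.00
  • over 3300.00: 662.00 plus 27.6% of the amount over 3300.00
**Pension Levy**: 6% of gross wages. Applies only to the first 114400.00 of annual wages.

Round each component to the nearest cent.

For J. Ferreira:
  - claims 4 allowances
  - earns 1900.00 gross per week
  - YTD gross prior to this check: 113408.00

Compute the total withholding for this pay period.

Canton Income Tax: taxable = 1900.00 − 4×42.00 = 1732.00
  178.00 + 24.2% × (1732.00 − 1300.00) = 178.00 + 24.2% × 432.00 = 282.54
Pension Levy: cap 114400.00 − YTD 113408.00 = 992.00 subject; 6% × 992.00 = 59.52
Total: 282.54 + 59.52 = 342.06

342.06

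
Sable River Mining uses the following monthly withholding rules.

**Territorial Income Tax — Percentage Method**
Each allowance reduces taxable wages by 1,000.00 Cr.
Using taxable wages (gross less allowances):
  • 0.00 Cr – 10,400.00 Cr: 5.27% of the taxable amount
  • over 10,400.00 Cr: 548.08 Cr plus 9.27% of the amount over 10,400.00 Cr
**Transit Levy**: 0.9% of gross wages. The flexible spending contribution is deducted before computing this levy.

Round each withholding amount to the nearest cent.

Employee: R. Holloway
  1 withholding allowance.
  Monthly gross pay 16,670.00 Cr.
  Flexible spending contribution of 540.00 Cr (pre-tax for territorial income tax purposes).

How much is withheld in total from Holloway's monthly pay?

1,131.72 Cr

Territorial Income Tax: taxable = 16,670.00 Cr − 540.00 Cr − 1×1,000.00 Cr = 15,130.00 Cr
  548.08 Cr + 9.27% × (15,130.00 Cr − 10,400.00 Cr) = 548.08 Cr + 9.27% × 4,730.00 Cr = 986.55 Cr
Transit Levy: 0.9% × 16,130.00 Cr = 145.17 Cr
Total: 986.55 Cr + 145.17 Cr = 1,131.72 Cr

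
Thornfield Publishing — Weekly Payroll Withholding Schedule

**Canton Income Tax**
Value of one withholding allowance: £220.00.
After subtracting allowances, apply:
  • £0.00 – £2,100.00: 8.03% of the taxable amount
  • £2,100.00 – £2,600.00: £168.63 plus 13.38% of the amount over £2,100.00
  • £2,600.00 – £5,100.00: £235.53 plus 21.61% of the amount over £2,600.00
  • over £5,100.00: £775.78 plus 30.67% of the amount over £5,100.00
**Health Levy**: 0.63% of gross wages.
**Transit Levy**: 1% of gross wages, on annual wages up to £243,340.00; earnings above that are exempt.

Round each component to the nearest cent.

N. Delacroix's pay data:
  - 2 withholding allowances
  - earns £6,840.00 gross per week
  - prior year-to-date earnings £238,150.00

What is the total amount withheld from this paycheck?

£1,269.48

Canton Income Tax: taxable = £6,840.00 − 2×£220.00 = £6,400.00
  £775.78 + 30.67% × (£6,400.00 − £5,100.00) = £775.78 + 30.67% × £1,300.00 = £1,174.49
Health Levy: 0.63% × £6,840.00 = £43.09
Transit Levy: cap £243,340.00 − YTD £238,150.00 = £5,190.00 subject; 1% × £5,190.00 = £51.90
Total: £1,174.49 + £43.09 + £51.90 = £1,269.48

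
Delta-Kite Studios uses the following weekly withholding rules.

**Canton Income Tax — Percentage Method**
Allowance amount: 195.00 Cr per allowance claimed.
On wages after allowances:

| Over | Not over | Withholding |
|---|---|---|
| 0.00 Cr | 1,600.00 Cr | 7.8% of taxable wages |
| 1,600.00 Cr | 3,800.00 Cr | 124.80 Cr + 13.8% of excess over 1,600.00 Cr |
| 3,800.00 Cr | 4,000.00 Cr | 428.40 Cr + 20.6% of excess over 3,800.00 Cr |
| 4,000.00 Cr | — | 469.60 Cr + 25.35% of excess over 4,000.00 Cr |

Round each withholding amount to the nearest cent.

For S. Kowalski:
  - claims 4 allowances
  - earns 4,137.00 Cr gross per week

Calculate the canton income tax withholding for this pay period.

Canton Income Tax: taxable = 4,137.00 Cr − 4×195.00 Cr = 3,357.00 Cr
  124.80 Cr + 13.8% × (3,357.00 Cr − 1,600.00 Cr) = 124.80 Cr + 13.8% × 1,757.00 Cr = 367.27 Cr

367.27 Cr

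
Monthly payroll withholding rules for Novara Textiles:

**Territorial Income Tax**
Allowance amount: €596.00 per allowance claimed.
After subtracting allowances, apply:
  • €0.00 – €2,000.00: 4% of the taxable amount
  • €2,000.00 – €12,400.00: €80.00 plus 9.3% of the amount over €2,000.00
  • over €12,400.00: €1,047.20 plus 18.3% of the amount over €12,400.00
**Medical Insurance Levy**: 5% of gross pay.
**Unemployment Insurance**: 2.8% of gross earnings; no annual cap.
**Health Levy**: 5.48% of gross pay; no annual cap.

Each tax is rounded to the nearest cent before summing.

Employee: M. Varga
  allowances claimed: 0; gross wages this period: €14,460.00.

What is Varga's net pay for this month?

Territorial Income Tax: taxable = €14,460.00
  €1,047.20 + 18.3% × (€14,460.00 − €12,400.00) = €1,047.20 + 18.3% × €2,060.00 = €1,424.18
Medical Insurance Levy: 5% × €14,460.00 = €723.00
Unemployment Insurance: 2.8% × €14,460.00 = €404.88
Health Levy: 5.48% × €14,460.00 = €792.41
Total withheld: €1,424.18 + €723.00 + €404.88 + €792.41 = €3,344.47
Net pay: €14,460.00 − €3,344.47 = €11,115.53

€11,115.53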